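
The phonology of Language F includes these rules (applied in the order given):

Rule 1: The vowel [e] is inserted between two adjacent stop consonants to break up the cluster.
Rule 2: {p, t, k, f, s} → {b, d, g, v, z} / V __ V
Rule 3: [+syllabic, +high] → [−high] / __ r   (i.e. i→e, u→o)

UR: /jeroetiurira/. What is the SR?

jeroediorera

Rule 1 (stop-cluster e-epenthesis): no segment meets the environment; /jeroetiurira/ is unchanged.
Rule 2 (intervocalic voicing): /t/ is a voiceless obstruent between vowels /e/ and /i/, so it voices to [d]. /jeroetiurira/ → jeroediurira.
Rule 3 (pre-rhotic lowering): /u/ is a high vowel immediately before /r/, so it lowers to [o]. /i/ is a high vowel immediately before /r/, so it lowers to [e]. /jeroediurira/ → jeroediorera.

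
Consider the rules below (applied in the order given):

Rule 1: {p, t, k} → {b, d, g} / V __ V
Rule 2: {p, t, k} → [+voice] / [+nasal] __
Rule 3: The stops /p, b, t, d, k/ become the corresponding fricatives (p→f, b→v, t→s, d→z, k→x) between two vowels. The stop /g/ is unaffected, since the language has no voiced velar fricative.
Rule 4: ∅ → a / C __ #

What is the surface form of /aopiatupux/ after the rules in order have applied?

Rule 1 (intervocalic voicing): /p/ is a voiceless stop between vowels /o/ and /i/, so it voices to [b]. /t/ is a voiceless stop between vowels /a/ and /u/, so it voices to [d]. /p/ is a voiceless stop between vowels /u/ and /u/, so it voices to [b]. /aopiatupux/ → aobiadubux.
Rule 2 (post-nasal voicing): no segment meets the environment; /aobiadubux/ is unchanged.
Rule 3 (intervocalic spirantization): /b/ is a stop between vowels /o/ and /i/, so it spirantizes to the fricative [v]. /d/ is a stop between vowels /a/ and /u/, so it spirantizes to the fricative [z]. /b/ is a stop between vowels /u/ and /u/, so it spirantizes to the fricative [v]. /aobiadubux/ → aoviazuvux.
Rule 4 (final a-epenthesis): the form ends in the consonant /x/, so [a] is inserted word-finally. /aoviazuvux/ → aoviazuvuxa.

aoviazuvuxa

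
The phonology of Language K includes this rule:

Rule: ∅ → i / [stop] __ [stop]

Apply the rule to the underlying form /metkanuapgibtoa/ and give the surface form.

/t/ and /k/ form a stop–stop cluster, so [i] is inserted between them.
/p/ and /g/ form a stop–stop cluster, so [i] is inserted between them.
/b/ and /t/ form a stop–stop cluster, so [i] is inserted between them.
Surface form: [metikanuapigibitoa].

metikanuapigibitoa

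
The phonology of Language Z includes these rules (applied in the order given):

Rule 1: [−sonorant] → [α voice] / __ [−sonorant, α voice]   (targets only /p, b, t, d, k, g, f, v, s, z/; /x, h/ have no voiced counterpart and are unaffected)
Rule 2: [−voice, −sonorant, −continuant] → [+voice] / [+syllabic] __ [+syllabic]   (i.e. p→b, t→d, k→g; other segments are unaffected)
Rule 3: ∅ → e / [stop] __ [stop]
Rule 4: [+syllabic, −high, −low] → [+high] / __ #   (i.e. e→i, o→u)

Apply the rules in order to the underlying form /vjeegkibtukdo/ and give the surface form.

Rule 1 (regressive voicing assimilation): /g/ precedes the voiceless obstruent /k/, so it devoices to [k] by assimilation. /b/ precedes the voiceless obstruent /t/, so it devoices to [p] by assimilation. /k/ precedes the voiced obstruent /d/, so it voices to [g] by assimilation. /vjeegkibtukdo/ → vjeekkiptugdo.
Rule 2 (intervocalic voicing): no segment meets the environment; /vjeekkiptugdo/ is unchanged.
Rule 3 (stop-cluster e-epenthesis): /k/ and /k/ form a stop–stop cluster, so [e] is inserted between them. /p/ and /t/ form a stop–stop cluster, so [e] is inserted between them. /g/ and /d/ form a stop–stop cluster, so [e] is inserted between them. /vjeekkiptugdo/ → vjeekekipetugedo.
Rule 4 (final vowel raising): /o/ is a mid vowel in word-final position, so it raises to [u]. /vjeekekipetugedo/ → vjeekekipetugedu.

vjeekekipetugedu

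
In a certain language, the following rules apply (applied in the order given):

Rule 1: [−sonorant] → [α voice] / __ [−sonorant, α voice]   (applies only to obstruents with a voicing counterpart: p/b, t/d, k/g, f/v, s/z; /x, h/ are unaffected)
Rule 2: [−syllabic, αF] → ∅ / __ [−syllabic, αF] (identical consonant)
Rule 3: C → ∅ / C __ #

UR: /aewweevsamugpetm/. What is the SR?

aeweefsamukpet

Rule 1 (regressive voicing assimilation): /v/ precedes the voiceless obstruent /s/, so it devoices to [f] by assimilation. /g/ precedes the voiceless obstruent /p/, so it devoices to [k] by assimilation. /aewweevsamugpetm/ → aewweefsamukpetm.
Rule 2 (degemination): /ww/ is a geminate; the first /w/ deletes. /aewweefsamukpetm/ → aeweefsamukpetm.
Rule 3 (final cluster simplification): /m/ is the second consonant of a word-final cluster /tm/, so it deletes. /aeweefsamukpetm/ → aeweefsamukpet.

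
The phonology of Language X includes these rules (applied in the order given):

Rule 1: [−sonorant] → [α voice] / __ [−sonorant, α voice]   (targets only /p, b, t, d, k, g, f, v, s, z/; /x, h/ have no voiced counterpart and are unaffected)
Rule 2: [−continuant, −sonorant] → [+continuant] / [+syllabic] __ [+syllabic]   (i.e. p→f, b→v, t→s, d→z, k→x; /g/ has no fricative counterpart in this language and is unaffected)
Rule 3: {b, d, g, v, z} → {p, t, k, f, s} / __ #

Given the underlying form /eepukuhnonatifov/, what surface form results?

Rule 1 (regressive voicing assimilation): no segment meets the environment; /eepukuhnonatifov/ is unchanged.
Rule 2 (intervocalic spirantization): /p/ is a stop between vowels /e/ and /u/, so it spirantizes to the fricative [f]. /k/ is a stop between vowels /u/ and /u/, so it spirantizes to the fricative [x]. /t/ is a stop between vowels /a/ and /i/, so it spirantizes to the fricative [s]. /eepukuhnonatifov/ → eefuxuhnonasifov.
Rule 3 (final devoicing): /v/ is a voiced obstruent in word-final position, so it devoices to [f]. /eefuxuhnonasifov/ → eefuxuhnonasifof.

eefuxuhnonasifof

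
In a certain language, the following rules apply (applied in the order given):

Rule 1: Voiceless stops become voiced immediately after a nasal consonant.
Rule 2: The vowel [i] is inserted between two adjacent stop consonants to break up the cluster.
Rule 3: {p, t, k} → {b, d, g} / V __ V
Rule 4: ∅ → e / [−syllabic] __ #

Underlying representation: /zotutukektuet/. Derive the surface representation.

zodudugegiduete

Rule 1 (post-nasal voicing): no segment meets the environment; /zotutukektuet/ is unchanged.
Rule 2 (stop-cluster i-epenthesis): /k/ and /t/ form a stop–stop cluster, so [i] is inserted between them. /zotutukektuet/ → zotutukekituet.
Rule 3 (intervocalic voicing): /t/ is a voiceless stop between vowels /o/ and /u/, so it voices to [d]. /t/ is a voiceless stop between vowels /u/ and /u/, so it voices to [d]. /k/ is a voiceless stop between vowels /u/ and /e/, so it voices to [g]. /k/ is a voiceless stop between vowels /e/ and /i/, so it voices to [g]. /t/ is a voiceless stop between vowels /i/ and /u/, so it voices to [d]. /zotutukekituet/ → zodudugegiduet.
Rule 4 (final e-epenthesis): the form ends in the consonant /t/, so [e] is inserted word-finally. /zodudugegiduet/ → zodudugegiduete.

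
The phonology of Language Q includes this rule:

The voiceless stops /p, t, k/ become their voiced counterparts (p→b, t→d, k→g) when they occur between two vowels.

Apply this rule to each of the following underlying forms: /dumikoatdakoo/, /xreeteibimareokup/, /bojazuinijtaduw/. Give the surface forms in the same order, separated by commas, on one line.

dumigoatdagoo, xreedeibimareogup, bojazuinijtaduw

/dumikoatdakoo/: /k/ is a voiceless stop between vowels /i/ and /o/, so it voices to [g]. /k/ is a voiceless stop between vowels /a/ and /o/, so it voices to [g]. → [dumigoatdagoo].
/xreeteibimareokup/: /t/ is a voiceless stop between vowels /e/ and /e/, so it voices to [d]. /k/ is a voiceless stop between vowels /o/ and /u/, so it voices to [g]. → [xreedeibimareogup].
/bojazuinijtaduw/: the rule's environment is not met; surfaces unchanged as [bojazuinijtaduw].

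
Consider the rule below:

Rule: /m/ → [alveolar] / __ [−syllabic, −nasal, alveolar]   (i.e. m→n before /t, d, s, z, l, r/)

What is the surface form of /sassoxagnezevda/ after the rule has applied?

sassoxagnezevda

No segment of /sassoxagnezevda/ meets the structural description of the rule, so the form surfaces unchanged.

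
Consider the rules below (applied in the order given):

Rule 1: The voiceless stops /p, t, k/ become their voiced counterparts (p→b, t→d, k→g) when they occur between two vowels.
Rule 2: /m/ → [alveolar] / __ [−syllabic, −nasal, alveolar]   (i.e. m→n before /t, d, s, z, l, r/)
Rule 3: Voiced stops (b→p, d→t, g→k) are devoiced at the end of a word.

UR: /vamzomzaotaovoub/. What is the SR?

vanzonzaodaovoup

Rule 1 (intervocalic voicing): /t/ is a voiceless stop between vowels /o/ and /a/, so it voices to [d]. /vamzomzaotaovoub/ → vamzomzaodaovoub.
Rule 2 (nasal place assimilation): /m/ precedes the alveolar consonant /z/, so it assimilates in place to [n]. /m/ precedes the alveolar consonant /z/, so it assimilates in place to [n]. /vamzomzaodaovoub/ → vanzonzaodaovoub.
Rule 3 (final devoicing): /b/ is a voiced stop in word-final position, so it devoices to [p]. /vanzonzaodaovoub/ → vanzonzaodaovoup.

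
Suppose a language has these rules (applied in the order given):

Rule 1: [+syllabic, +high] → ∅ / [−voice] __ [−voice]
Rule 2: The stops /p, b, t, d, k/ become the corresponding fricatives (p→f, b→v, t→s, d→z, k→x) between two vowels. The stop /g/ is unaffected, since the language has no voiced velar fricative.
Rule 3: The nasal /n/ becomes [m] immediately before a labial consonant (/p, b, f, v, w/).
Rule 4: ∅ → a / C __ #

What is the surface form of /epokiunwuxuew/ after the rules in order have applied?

efoxiumwuxuewa

Rule 1 (high vowel syncope): no segment meets the environment; /epokiunwuxuew/ is unchanged.
Rule 2 (intervocalic spirantization): /p/ is a stop between vowels /e/ and /o/, so it spirantizes to the fricative [f]. /k/ is a stop between vowels /o/ and /i/, so it spirantizes to the fricative [x]. /epokiunwuxuew/ → efoxiunwuxuew.
Rule 3 (nasal place assimilation): /n/ precedes the labial consonant /w/, so it assimilates in place to [m]. /efoxiunwuxuew/ → efoxiumwuxuew.
Rule 4 (final a-epenthesis): the form ends in the consonant /w/, so [a] is inserted word-finally. /efoxiumwuxuew/ → efoxiumwuxuewa.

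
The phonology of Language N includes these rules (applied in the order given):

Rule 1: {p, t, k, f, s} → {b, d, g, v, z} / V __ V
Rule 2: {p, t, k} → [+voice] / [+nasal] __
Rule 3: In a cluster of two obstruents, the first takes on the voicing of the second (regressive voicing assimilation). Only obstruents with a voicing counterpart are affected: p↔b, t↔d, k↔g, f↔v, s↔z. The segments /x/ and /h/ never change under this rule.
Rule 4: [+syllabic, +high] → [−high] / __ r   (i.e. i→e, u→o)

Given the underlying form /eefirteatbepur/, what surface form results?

eeverteadbebor

Rule 1 (intervocalic voicing): /f/ is a voiceless obstruent between vowels /e/ and /i/, so it voices to [v]. /p/ is a voiceless obstruent between vowels /e/ and /u/, so it voices to [b]. /eefirteatbepur/ → eevirteatbebur.
Rule 2 (post-nasal voicing): no segment meets the environment; /eevirteatbebur/ is unchanged.
Rule 3 (regressive voicing assimilation): /t/ precedes the voiced obstruent /b/, so it voices to [d] by assimilation. /eevirteatbebur/ → eevirteadbebur.
Rule 4 (pre-rhotic lowering): /i/ is a high vowel immediately before /r/, so it lowers to [e]. /u/ is a high vowel immediately before /r/, so it lowers to [o]. /eevirteadbebur/ → eeverteadbebor.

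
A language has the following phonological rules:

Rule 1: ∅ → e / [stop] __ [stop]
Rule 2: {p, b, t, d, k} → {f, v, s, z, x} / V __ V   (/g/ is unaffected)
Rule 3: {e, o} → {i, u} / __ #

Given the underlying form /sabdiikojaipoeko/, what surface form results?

saveziixojaifoexu

Rule 1 (stop-cluster e-epenthesis): /b/ and /d/ form a stop–stop cluster, so [e] is inserted between them. /sabdiikojaipoeko/ → sabediikojaipoeko.
Rule 2 (intervocalic spirantization): /b/ is a stop between vowels /a/ and /e/, so it spirantizes to the fricative [v]. /d/ is a stop between vowels /e/ and /i/, so it spirantizes to the fricative [z]. /k/ is a stop between vowels /i/ and /o/, so it spirantizes to the fricative [x]. /p/ is a stop between vowels /i/ and /o/, so it spirantizes to the fricative [f]. /k/ is a stop between vowels /e/ and /o/, so it spirantizes to the fricative [x]. /sabediikojaipoeko/ → saveziixojaifoexo.
Rule 3 (final vowel raising): /o/ is a mid vowel in word-final position, so it raises to [u]. /saveziixojaifoexo/ → saveziixojaifoexu.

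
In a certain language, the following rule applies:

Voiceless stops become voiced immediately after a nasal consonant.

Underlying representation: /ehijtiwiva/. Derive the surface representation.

ehijtiwiva

No segment of /ehijtiwiva/ meets the structural description of the rule, so the form surfaces unchanged.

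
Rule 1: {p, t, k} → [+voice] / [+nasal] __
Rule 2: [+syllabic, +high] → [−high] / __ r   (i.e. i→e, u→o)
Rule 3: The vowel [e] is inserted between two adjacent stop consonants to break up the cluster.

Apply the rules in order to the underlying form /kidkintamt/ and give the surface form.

kidekindamd

Rule 1 (post-nasal voicing): /t/ is a voiceless stop immediately after the nasal /n/, so it voices to [d]. /t/ is a voiceless stop immediately after the nasal /m/, so it voices to [d]. /kidkintamt/ → kidkindamd.
Rule 2 (pre-rhotic lowering): no segment meets the environment; /kidkindamd/ is unchanged.
Rule 3 (stop-cluster e-epenthesis): /d/ and /k/ form a stop–stop cluster, so [e] is inserted between them. /kidkindamd/ → kidekindamd.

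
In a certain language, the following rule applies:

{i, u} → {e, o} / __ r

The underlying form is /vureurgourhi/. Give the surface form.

voreorgoorhi

Scanning /vureurgourhi/: /u/ is a high vowel immediately before /r/, so it lowers to [o]; /u/ is a high vowel immediately before /r/, so it lowers to [o]; /u/ is a high vowel immediately before /r/, so it lowers to [o]; /i/ at position 12 is not in the conditioning environment.
Result: [voreorgoorhi].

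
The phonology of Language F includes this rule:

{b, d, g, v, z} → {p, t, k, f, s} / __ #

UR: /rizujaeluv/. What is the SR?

rizujaeluf

/v/ is a voiced obstruent in word-final position, so it devoices to [f].
Surface form: [rizujaeluf].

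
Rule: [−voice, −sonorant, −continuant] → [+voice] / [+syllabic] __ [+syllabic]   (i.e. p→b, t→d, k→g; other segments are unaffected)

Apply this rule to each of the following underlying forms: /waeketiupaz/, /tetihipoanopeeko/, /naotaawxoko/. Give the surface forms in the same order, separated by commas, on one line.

waegediubaz, tedihiboanobeego, naodaawxogo

/waeketiupaz/: /k/ is a voiceless stop between vowels /e/ and /e/, so it voices to [g]. /t/ is a voiceless stop between vowels /e/ and /i/, so it voices to [d]. /p/ is a voiceless stop between vowels /u/ and /a/, so it voices to [b]. → [waegediubaz].
/tetihipoanopeeko/: /t/ is a voiceless stop between vowels /e/ and /i/, so it voices to [d]. /p/ is a voiceless stop between vowels /i/ and /o/, so it voices to [b]. /p/ is a voiceless stop between vowels /o/ and /e/, so it voices to [b]. /k/ is a voiceless stop between vowels /e/ and /o/, so it voices to [g]. → [tedihiboanobeego].
/naotaawxoko/: /t/ is a voiceless stop between vowels /o/ and /a/, so it voices to [d]. /k/ is a voiceless stop between vowels /o/ and /o/, so it voices to [g]. → [naodaawxogo].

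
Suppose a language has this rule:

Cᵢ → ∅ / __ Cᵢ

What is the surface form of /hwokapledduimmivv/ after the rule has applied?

hwokapleduimiv

/dd/ is a geminate; the first /d/ deletes.
/mm/ is a geminate; the first /m/ deletes.
/vv/ is a geminate; the first /v/ deletes.
The other instances of /h/, /w/, /k/, /p/, /l/, /d/, /m/, /v/ do not occur in the required environment and remain unchanged.
Surface form: [hwokapleduimiv].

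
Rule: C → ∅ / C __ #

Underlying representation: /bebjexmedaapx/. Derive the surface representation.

bebjexmedaap

/x/ is the second consonant of a word-final cluster /px/, so it deletes.
The other instances of /b/, /j/, /x/, /m/, /d/, /p/ do not occur in the required environment and remain unchanged.
Surface form: [bebjexmedaap].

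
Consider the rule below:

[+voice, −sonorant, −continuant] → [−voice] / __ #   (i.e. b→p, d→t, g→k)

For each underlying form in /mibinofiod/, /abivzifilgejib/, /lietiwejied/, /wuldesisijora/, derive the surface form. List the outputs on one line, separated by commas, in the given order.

/mibinofiod/: /d/ is a voiced stop in word-final position, so it devoices to [t]. → [mibinofiot].
/abivzifilgejib/: /b/ is a voiced stop in word-final position, so it devoices to [p]. → [abivzifilgejip].
/lietiwejied/: /d/ is a voiced stop in word-final position, so it devoices to [t]. → [lietiwejiet].
/wuldesisijora/: the rule's environment is not met; surfaces unchanged as [wuldesisijora].

mibinofiot, abivzifilgejip, lietiwejiet, wuldesisijora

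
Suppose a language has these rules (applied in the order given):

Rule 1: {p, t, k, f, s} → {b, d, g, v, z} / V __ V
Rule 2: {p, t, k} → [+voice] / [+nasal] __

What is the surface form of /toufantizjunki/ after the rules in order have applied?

touvandizjungi

Rule 1 (intervocalic voicing): /f/ is a voiceless obstruent between vowels /u/ and /a/, so it voices to [v]. /toufantizjunki/ → touvantizjunki.
Rule 2 (post-nasal voicing): /t/ is a voiceless stop immediately after the nasal /n/, so it voices to [d]. /k/ is a voiceless stop immediately after the nasal /n/, so it voices to [g]. /touvantizjunki/ → touvandizjungi.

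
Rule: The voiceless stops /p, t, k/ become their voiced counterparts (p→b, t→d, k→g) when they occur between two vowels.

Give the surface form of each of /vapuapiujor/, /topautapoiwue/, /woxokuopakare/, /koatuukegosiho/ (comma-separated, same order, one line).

vabuabiujor, tobaudaboiwue, woxoguobagare, koaduugegosiho

/vapuapiujor/: /p/ is a voiceless stop between vowels /a/ and /u/, so it voices to [b]. /p/ is a voiceless stop between vowels /a/ and /i/, so it voices to [b]. → [vabuabiujor].
/topautapoiwue/: /p/ is a voiceless stop between vowels /o/ and /a/, so it voices to [b]. /t/ is a voiceless stop between vowels /u/ and /a/, so it voices to [d]. /p/ is a voiceless stop between vowels /a/ and /o/, so it voices to [b]. → [tobaudaboiwue].
/woxokuopakare/: /k/ is a voiceless stop between vowels /o/ and /u/, so it voices to [g]. /p/ is a voiceless stop between vowels /o/ and /a/, so it voices to [b]. /k/ is a voiceless stop between vowels /a/ and /a/, so it voices to [g]. → [woxoguobagare].
/koatuukegosiho/: /t/ is a voiceless stop between vowels /a/ and /u/, so it voices to [d]. /k/ is a voiceless stop between vowels /u/ and /e/, so it voices to [g]. → [koaduugegosiho].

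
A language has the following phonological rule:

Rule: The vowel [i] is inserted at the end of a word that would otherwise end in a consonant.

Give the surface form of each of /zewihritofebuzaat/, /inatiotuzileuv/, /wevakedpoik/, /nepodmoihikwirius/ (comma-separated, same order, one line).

zewihritofebuzaati, inatiotuzileuvi, wevakedpoiki, nepodmoihikwiriusi

/zewihritofebuzaat/: the form ends in the consonant /t/, so [i] is inserted word-finally. → [zewihritofebuzaati].
/inatiotuzileuv/: the form ends in the consonant /v/, so [i] is inserted word-finally. → [inatiotuzileuvi].
/wevakedpoik/: the form ends in the consonant /k/, so [i] is inserted word-finally. → [wevakedpoiki].
/nepodmoihikwirius/: the form ends in the consonant /s/, so [i] is inserted word-finally. → [nepodmoihikwiriusi].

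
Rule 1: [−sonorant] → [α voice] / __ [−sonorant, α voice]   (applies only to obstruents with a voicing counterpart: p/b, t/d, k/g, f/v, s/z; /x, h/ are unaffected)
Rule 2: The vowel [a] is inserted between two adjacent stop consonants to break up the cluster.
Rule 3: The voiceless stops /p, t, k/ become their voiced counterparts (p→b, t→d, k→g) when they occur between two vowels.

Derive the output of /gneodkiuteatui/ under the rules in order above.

Rule 1 (regressive voicing assimilation): /d/ precedes the voiceless obstruent /k/, so it devoices to [t] by assimilation. /gneodkiuteatui/ → gneotkiuteatui.
Rule 2 (stop-cluster a-epenthesis): /t/ and /k/ form a stop–stop cluster, so [a] is inserted between them. /gneotkiuteatui/ → gneotakiuteatui.
Rule 3 (intervocalic voicing): /t/ is a voiceless stop between vowels /o/ and /a/, so it voices to [d]. /k/ is a voiceless stop between vowels /a/ and /i/, so it voices to [g]. /t/ is a voiceless stop between vowels /u/ and /e/, so it voices to [d]. /t/ is a voiceless stop between vowels /a/ and /u/, so it voices to [d]. /gneotakiuteatui/ → gneodagiudeadui.

gneodagiudeadui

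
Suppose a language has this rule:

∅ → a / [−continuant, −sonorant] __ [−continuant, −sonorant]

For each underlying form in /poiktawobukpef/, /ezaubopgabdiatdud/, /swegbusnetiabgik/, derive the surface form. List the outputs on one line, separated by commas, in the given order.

/poiktawobukpef/: /k/ and /t/ form a stop–stop cluster, so [a] is inserted between them. /k/ and /p/ form a stop–stop cluster, so [a] is inserted between them. → [poikatawobukapef].
/ezaubopgabdiatdud/: /p/ and /g/ form a stop–stop cluster, so [a] is inserted between them. /b/ and /d/ form a stop–stop cluster, so [a] is inserted between them. /t/ and /d/ form a stop–stop cluster, so [a] is inserted between them. → [ezaubopagabadiatadud].
/swegbusnetiabgik/: /g/ and /b/ form a stop–stop cluster, so [a] is inserted between them. /b/ and /g/ form a stop–stop cluster, so [a] is inserted between them. → [swegabusnetiabagik].

poikatawobukapef, ezaubopagabadiatadud, swegabusnetiabagik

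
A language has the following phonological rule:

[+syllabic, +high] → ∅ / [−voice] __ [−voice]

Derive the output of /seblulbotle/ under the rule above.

seblulbotle

No segment of /seblulbotle/ meets the structural description of the rule, so the form surfaces unchanged.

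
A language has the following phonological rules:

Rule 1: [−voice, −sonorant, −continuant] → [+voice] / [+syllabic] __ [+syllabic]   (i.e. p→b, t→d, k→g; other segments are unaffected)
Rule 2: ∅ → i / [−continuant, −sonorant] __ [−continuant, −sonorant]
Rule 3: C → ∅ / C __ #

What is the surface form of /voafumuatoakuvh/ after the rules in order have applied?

Rule 1 (intervocalic voicing): /t/ is a voiceless stop between vowels /a/ and /o/, so it voices to [d]. /k/ is a voiceless stop between vowels /a/ and /u/, so it voices to [g]. /voafumuatoakuvh/ → voafumuadoaguvh.
Rule 2 (stop-cluster i-epenthesis): no segment meets the environment; /voafumuadoaguvh/ is unchanged.
Rule 3 (final cluster simplification): /h/ is the second consonant of a word-final cluster /vh/, so it deletes. /voafumuadoaguvh/ → voafumuadoaguv.

voafumuadoaguv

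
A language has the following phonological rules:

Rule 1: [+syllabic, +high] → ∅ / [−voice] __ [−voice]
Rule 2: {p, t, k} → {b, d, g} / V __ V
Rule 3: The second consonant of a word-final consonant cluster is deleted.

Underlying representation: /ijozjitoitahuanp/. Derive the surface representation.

Rule 1 (high vowel syncope): no segment meets the environment; /ijozjitoitahuanp/ is unchanged.
Rule 2 (intervocalic voicing): /t/ is a voiceless stop between vowels /i/ and /o/, so it voices to [d]. /t/ is a voiceless stop between vowels /i/ and /a/, so it voices to [d]. /ijozjitoitahuanp/ → ijozjidoidahuanp.
Rule 3 (final cluster simplification): /p/ is the second consonant of a word-final cluster /np/, so it deletes. /ijozjidoidahuanp/ → ijozjidoidahuan.

ijozjidoidahuan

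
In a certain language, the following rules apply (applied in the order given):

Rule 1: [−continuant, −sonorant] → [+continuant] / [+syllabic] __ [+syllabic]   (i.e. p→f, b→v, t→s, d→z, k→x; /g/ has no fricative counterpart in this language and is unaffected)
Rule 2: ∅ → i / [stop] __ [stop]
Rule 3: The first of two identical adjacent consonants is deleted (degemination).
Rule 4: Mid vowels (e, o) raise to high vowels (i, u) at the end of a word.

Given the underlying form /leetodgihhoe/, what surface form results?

Rule 1 (intervocalic spirantization): /t/ is a stop between vowels /e/ and /o/, so it spirantizes to the fricative [s]. /leetodgihhoe/ → leesodgihhoe.
Rule 2 (stop-cluster i-epenthesis): /d/ and /g/ form a stop–stop cluster, so [i] is inserted between them. /leesodgihhoe/ → leesodigihhoe.
Rule 3 (degemination): /hh/ is a geminate; the first /h/ deletes. /leesodigihhoe/ → leesodigihoe.
Rule 4 (final vowel raising): /e/ is a mid vowel in word-final position, so it raises to [i]. /leesodigihoe/ → leesodigihoi.

leesodigihoi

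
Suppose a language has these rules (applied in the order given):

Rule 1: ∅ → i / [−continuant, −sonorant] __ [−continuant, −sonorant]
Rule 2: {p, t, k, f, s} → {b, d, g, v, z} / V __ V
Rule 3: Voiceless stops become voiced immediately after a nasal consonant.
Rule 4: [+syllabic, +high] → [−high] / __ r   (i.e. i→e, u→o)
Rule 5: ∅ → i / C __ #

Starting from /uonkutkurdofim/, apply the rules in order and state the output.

Rule 1 (stop-cluster i-epenthesis): /t/ and /k/ form a stop–stop cluster, so [i] is inserted between them. /uonkutkurdofim/ → uonkutikurdofim.
Rule 2 (intervocalic voicing): /t/ is a voiceless obstruent between vowels /u/ and /i/, so it voices to [d]. /k/ is a voiceless obstruent between vowels /i/ and /u/, so it voices to [g]. /f/ is a voiceless obstruent between vowels /o/ and /i/, so it voices to [v]. /uonkutikurdofim/ → uonkudigurdovim.
Rule 3 (post-nasal voicing): /k/ is a voiceless stop immediately after the nasal /n/, so it voices to [g]. /uonkudigurdovim/ → uongudigurdovim.
Rule 4 (pre-rhotic lowering): /u/ is a high vowel immediately before /r/, so it lowers to [o]. /uongudigurdovim/ → uongudigordovim.
Rule 5 (final i-epenthesis): the form ends in the consonant /m/, so [i] is inserted word-finally. /uongudigordovim/ → uongudigordovimi.

uongudigordovimi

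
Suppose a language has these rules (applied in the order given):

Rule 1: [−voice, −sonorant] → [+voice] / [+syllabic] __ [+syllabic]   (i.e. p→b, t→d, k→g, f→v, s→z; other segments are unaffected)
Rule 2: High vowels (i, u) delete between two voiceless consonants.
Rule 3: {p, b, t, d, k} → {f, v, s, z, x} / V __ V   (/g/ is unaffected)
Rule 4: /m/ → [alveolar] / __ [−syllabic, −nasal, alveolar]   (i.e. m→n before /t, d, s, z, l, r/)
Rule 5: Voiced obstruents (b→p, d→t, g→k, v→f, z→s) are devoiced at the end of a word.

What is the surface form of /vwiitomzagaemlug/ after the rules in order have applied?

Rule 1 (intervocalic voicing): /t/ is a voiceless obstruent between vowels /i/ and /o/, so it voices to [d]. /vwiitomzagaemlug/ → vwiidomzagaemlug.
Rule 2 (high vowel syncope): no segment meets the environment; /vwiidomzagaemlug/ is unchanged.
Rule 3 (intervocalic spirantization): /d/ is a stop between vowels /i/ and /o/, so it spirantizes to the fricative [z]. /vwiidomzagaemlug/ → vwiizomzagaemlug.
Rule 4 (nasal place assimilation): /m/ precedes the alveolar consonant /z/, so it assimilates in place to [n]. /m/ precedes the alveolar consonant /l/, so it assimilates in place to [n]. /vwiizomzagaemlug/ → vwiizonzagaenlug.
Rule 5 (final devoicing): /g/ is a voiced obstruent in word-final position, so it devoices to [k]. /vwiizonzagaenlug/ → vwiizonzagaenluk.

vwiizonzagaenluk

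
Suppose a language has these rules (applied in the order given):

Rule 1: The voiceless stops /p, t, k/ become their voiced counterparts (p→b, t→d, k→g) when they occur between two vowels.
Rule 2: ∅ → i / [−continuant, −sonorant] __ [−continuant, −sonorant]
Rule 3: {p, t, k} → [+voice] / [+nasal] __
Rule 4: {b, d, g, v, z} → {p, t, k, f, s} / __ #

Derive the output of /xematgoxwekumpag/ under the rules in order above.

xematigoxwegumbak

Rule 1 (intervocalic voicing): /k/ is a voiceless stop between vowels /e/ and /u/, so it voices to [g]. /xematgoxwekumpag/ → xematgoxwegumpag.
Rule 2 (stop-cluster i-epenthesis): /t/ and /g/ form a stop–stop cluster, so [i] is inserted between them. /xematgoxwegumpag/ → xematigoxwegumpag.
Rule 3 (post-nasal voicing): /p/ is a voiceless stop immediately after the nasal /m/, so it voices to [b]. /xematigoxwegumpag/ → xematigoxwegumbag.
Rule 4 (final devoicing): /g/ is a voiced obstruent in word-final position, so it devoices to [k]. /xematigoxwegumbag/ → xematigoxwegumbak.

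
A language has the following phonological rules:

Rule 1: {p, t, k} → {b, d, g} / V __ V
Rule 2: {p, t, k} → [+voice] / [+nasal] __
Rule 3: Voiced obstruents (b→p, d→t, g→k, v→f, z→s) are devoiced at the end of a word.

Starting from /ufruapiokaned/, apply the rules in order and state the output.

Rule 1 (intervocalic voicing): /p/ is a voiceless stop between vowels /a/ and /i/, so it voices to [b]. /k/ is a voiceless stop between vowels /o/ and /a/, so it voices to [g]. /ufruapiokaned/ → ufruabioganed.
Rule 2 (post-nasal voicing): no segment meets the environment; /ufruabioganed/ is unchanged.
Rule 3 (final devoicing): /d/ is a voiced obstruent in word-final position, so it devoices to [t]. /ufruabioganed/ → ufruabioganet.

ufruabioganet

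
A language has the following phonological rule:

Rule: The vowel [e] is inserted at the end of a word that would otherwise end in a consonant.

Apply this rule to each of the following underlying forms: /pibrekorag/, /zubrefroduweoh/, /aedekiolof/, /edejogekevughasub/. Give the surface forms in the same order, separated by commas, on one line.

pibrekorage, zubrefroduweohe, aedekiolofe, edejogekevughasube

/pibrekorag/: the form ends in the consonant /g/, so [e] is inserted word-finally. → [pibrekorage].
/zubrefroduweoh/: the form ends in the consonant /h/, so [e] is inserted word-finally. → [zubrefroduweohe].
/aedekiolof/: the form ends in the consonant /f/, so [e] is inserted word-finally. → [aedekiolofe].
/edejogekevughasub/: the form ends in the consonant /b/, so [e] is inserted word-finally. → [edejogekevughasube].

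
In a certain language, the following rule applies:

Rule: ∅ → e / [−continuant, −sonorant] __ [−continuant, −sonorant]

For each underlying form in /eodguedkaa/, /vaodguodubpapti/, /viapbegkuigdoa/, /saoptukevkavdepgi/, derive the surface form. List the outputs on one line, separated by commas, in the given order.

eodeguedekaa, vaodeguodubepapeti, viapebegekuigedoa, saopetukevkavdepegi

/eodguedkaa/: /d/ and /g/ form a stop–stop cluster, so [e] is inserted between them. /d/ and /k/ form a stop–stop cluster, so [e] is inserted between them. → [eodeguedekaa].
/vaodguodubpapti/: /d/ and /g/ form a stop–stop cluster, so [e] is inserted between them. /b/ and /p/ form a stop–stop cluster, so [e] is inserted between them. /p/ and /t/ form a stop–stop cluster, so [e] is inserted between them. → [vaodeguodubepapeti].
/viapbegkuigdoa/: /p/ and /b/ form a stop–stop cluster, so [e] is inserted between them. /g/ and /k/ form a stop–stop cluster, so [e] is inserted between them. /g/ and /d/ form a stop–stop cluster, so [e] is inserted between them. → [viapebegekuigedoa].
/saoptukevkavdepgi/: /p/ and /t/ form a stop–stop cluster, so [e] is inserted between them. /p/ and /g/ form a stop–stop cluster, so [e] is inserted between them. → [saopetukevkavdepegi].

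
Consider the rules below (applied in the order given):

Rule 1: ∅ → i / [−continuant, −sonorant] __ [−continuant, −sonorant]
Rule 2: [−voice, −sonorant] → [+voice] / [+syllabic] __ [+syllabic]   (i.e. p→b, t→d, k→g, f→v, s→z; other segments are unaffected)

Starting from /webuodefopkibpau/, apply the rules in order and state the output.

Rule 1 (stop-cluster i-epenthesis): /p/ and /k/ form a stop–stop cluster, so [i] is inserted between them. /b/ and /p/ form a stop–stop cluster, so [i] is inserted between them. /webuodefopkibpau/ → webuodefopikibipau.
Rule 2 (intervocalic voicing): /f/ is a voiceless obstruent between vowels /e/ and /o/, so it voices to [v]. /p/ is a voiceless obstruent between vowels /o/ and /i/, so it voices to [b]. /k/ is a voiceless obstruent between vowels /i/ and /i/, so it voices to [g]. /p/ is a voiceless obstruent between vowels /i/ and /a/, so it voices to [b]. /webuodefopikibipau/ → webuodevobigibibau.

webuodevobigibibau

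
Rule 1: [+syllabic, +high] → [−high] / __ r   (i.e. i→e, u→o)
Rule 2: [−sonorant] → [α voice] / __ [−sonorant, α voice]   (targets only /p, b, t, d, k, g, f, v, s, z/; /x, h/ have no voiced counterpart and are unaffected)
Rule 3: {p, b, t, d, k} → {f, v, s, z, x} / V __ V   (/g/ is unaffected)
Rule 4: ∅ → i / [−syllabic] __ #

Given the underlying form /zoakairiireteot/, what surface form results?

Rule 1 (pre-rhotic lowering): /i/ is a high vowel immediately before /r/, so it lowers to [e]. /i/ is a high vowel immediately before /r/, so it lowers to [e]. /zoakairiireteot/ → zoakaeriereteot.
Rule 2 (regressive voicing assimilation): no segment meets the environment; /zoakaeriereteot/ is unchanged.
Rule 3 (intervocalic spirantization): /k/ is a stop between vowels /a/ and /a/, so it spirantizes to the fricative [x]. /t/ is a stop between vowels /e/ and /e/, so it spirantizes to the fricative [s]. /zoakaeriereteot/ → zoaxaeriereseot.
Rule 4 (final i-epenthesis): the form ends in the consonant /t/, so [i] is inserted word-finally. /zoaxaeriereseot/ → zoaxaeriereseoti.

zoaxaeriereseoti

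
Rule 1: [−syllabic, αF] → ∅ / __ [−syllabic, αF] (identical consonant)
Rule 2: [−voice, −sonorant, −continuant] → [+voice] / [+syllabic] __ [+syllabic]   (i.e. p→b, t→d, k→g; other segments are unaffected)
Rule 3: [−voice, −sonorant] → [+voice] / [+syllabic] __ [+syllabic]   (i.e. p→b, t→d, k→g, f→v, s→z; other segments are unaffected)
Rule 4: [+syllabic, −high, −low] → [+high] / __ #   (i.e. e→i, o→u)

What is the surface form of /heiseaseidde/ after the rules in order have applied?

Rule 1 (degemination): /dd/ is a geminate; the first /d/ deletes. /heiseaseidde/ → heiseaseide.
Rule 2 (intervocalic voicing): no segment meets the environment; /heiseaseide/ is unchanged.
Rule 3 (intervocalic voicing): /s/ is a voiceless obstruent between vowels /i/ and /e/, so it voices to [z]. /s/ is a voiceless obstruent between vowels /a/ and /e/, so it voices to [z]. /heiseaseide/ → heizeazeide.
Rule 4 (final vowel raising): /e/ is a mid vowel in word-final position, so it raises to [i]. /heizeazeide/ → heizeazeidi.

heizeazeidi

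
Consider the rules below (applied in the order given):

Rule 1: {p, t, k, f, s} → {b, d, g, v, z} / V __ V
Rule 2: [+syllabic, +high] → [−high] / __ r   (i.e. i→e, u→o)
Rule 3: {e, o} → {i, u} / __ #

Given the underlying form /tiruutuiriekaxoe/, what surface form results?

teruudueriegaxoi

Rule 1 (intervocalic voicing): /t/ is a voiceless obstruent between vowels /u/ and /u/, so it voices to [d]. /k/ is a voiceless obstruent between vowels /e/ and /a/, so it voices to [g]. /tiruutuiriekaxoe/ → tiruuduiriegaxoe.
Rule 2 (pre-rhotic lowering): /i/ is a high vowel immediately before /r/, so it lowers to [e]. /i/ is a high vowel immediately before /r/, so it lowers to [e]. /tiruuduiriegaxoe/ → teruudueriegaxoe.
Rule 3 (final vowel raising): /e/ is a mid vowel in word-final position, so it raises to [i]. /teruudueriegaxoe/ → teruudueriegaxoi.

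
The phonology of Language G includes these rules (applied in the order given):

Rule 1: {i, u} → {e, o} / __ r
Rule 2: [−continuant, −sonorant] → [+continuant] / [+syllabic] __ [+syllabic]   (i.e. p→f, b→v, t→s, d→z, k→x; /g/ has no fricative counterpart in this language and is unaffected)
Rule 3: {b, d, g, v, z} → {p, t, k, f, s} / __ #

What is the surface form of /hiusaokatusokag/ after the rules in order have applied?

hiusaoxasusoxak

Rule 1 (pre-rhotic lowering): no segment meets the environment; /hiusaokatusokag/ is unchanged.
Rule 2 (intervocalic spirantization): /k/ is a stop between vowels /o/ and /a/, so it spirantizes to the fricative [x]. /t/ is a stop between vowels /a/ and /u/, so it spirantizes to the fricative [s]. /k/ is a stop between vowels /o/ and /a/, so it spirantizes to the fricative [x]. /hiusaokatusokag/ → hiusaoxasusoxag.
Rule 3 (final devoicing): /g/ is a voiced obstruent in word-final position, so it devoices to [k]. /hiusaoxasusoxag/ → hiusaoxasusoxak.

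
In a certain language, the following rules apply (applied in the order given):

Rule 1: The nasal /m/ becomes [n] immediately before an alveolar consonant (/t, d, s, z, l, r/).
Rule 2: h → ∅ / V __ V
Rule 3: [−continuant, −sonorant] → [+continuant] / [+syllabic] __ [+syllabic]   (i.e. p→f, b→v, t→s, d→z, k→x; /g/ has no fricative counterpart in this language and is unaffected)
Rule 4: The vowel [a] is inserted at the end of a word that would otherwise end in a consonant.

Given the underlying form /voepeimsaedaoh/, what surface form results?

voefeinsaezaoha

Rule 1 (nasal place assimilation): /m/ precedes the alveolar consonant /s/, so it assimilates in place to [n]. /voepeimsaedaoh/ → voepeinsaedaoh.
Rule 2 (intervocalic h-deletion): no segment meets the environment; /voepeinsaedaoh/ is unchanged.
Rule 3 (intervocalic spirantization): /p/ is a stop between vowels /e/ and /e/, so it spirantizes to the fricative [f]. /d/ is a stop between vowels /e/ and /a/, so it spirantizes to the fricative [z]. /voepeinsaedaoh/ → voefeinsaezaoh.
Rule 4 (final a-epenthesis): the form ends in the consonant /h/, so [a] is inserted word-finally. /voefeinsaezaoh/ → voefeinsaezaoha.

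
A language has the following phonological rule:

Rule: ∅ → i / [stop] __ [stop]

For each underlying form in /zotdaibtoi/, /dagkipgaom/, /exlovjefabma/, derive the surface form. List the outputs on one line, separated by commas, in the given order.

zotidaibitoi, dagikipigaom, exlovjefabma

/zotdaibtoi/: /t/ and /d/ form a stop–stop cluster, so [i] is inserted between them. /b/ and /t/ form a stop–stop cluster, so [i] is inserted between them. → [zotidaibitoi].
/dagkipgaom/: /g/ and /k/ form a stop–stop cluster, so [i] is inserted between them. /p/ and /g/ form a stop–stop cluster, so [i] is inserted between them. → [dagikipigaom].
/exlovjefabma/: the rule's environment is not met; surfaces unchanged as [exlovjefabma].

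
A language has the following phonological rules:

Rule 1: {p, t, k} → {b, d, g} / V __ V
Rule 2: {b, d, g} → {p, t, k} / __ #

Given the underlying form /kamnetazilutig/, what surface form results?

Rule 1 (intervocalic voicing): /t/ is a voiceless stop between vowels /e/ and /a/, so it voices to [d]. /t/ is a voiceless stop between vowels /u/ and /i/, so it voices to [d]. /kamnetazilutig/ → kamnedaziludig.
Rule 2 (final devoicing): /g/ is a voiced stop in word-final position, so it devoices to [k]. /kamnedaziludig/ → kamnedaziludik.

kamnedaziludik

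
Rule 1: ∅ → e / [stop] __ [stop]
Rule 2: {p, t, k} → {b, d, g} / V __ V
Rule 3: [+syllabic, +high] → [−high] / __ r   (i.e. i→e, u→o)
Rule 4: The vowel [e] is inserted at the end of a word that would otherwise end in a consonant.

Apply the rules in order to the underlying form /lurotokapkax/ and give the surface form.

lorodogabegaxe

Rule 1 (stop-cluster e-epenthesis): /p/ and /k/ form a stop–stop cluster, so [e] is inserted between them. /lurotokapkax/ → lurotokapekax.
Rule 2 (intervocalic voicing): /t/ is a voiceless stop between vowels /o/ and /o/, so it voices to [d]. /k/ is a voiceless stop between vowels /o/ and /a/, so it voices to [g]. /p/ is a voiceless stop between vowels /a/ and /e/, so it voices to [b]. /k/ is a voiceless stop between vowels /e/ and /a/, so it voices to [g]. /lurotokapekax/ → lurodogabegax.
Rule 3 (pre-rhotic lowering): /u/ is a high vowel immediately before /r/, so it lowers to [o]. /lurodogabegax/ → lorodogabegax.
Rule 4 (final e-epenthesis): the form ends in the consonant /x/, so [e] is inserted word-finally. /lorodogabegax/ → lorodogabegaxe.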